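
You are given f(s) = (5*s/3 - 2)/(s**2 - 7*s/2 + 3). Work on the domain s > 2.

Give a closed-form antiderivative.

An antiderivative is F(s) = 8*log(s - 2)/3 - log(s - 3/2).

Factor the denominator (3*(s - 2)*(2*s - 3)) and decompose: f = -2/(2*s - 3) + 8/(3*(s - 2)); each piece integrates to a log, atan, or power term.
Check: d/ds[8*log(s - 2)/3 - log(s - 3/2)] = (10*s - 12)/(6*s**2 - 21*s + 18), which equals f(s).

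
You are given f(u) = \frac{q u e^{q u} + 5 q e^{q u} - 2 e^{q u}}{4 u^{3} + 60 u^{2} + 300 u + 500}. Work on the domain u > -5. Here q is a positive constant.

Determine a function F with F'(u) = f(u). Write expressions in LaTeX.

f has the shape v'r + vr' for v = \frac{1}{4 \left(u + 5\right)^{2}} and r = e^{q u} — it is the derivative of the product v*r.
Check: d/du[\frac{e^{q u}}{4 u^{2} + 40 u + 100}] = \frac{q u e^{q u} + 5 q e^{q u} - 2 e^{q u}}{4 u^{3} + 60 u^{2} + 300 u + 500} = f(u).

An antiderivative is F(u) = \frac{e^{q u}}{4 u^{2} + 40 u + 100}.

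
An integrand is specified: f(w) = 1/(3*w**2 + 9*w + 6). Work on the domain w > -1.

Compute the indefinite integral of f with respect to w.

F(w) = log(w + 1)/3 - log(w + 2)/3 + C

The denominator factors as 3*(w + 1)*(w + 2); partial fractions split f into directly integrable pieces: -1/(3*(w + 2)) + 1/(3*(w + 1)).
Check: d/dw[log(w + 1)/3 - log(w + 2)/3] = 1/(3*w**2 + 9*w + 6) = f(w).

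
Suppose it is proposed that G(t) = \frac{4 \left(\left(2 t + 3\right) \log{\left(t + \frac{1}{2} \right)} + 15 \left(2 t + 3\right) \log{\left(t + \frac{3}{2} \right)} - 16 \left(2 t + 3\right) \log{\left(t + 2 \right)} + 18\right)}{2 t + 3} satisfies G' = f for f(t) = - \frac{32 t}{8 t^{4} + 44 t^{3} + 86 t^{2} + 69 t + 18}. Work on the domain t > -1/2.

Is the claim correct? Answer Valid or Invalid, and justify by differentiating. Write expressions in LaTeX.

d/dt[G] = - \frac{96 t}{8 t^{4} + 44 t^{3} + 86 t^{2} + 69 t + 18}
d/dt[G] - f(t) = - \frac{64 t}{8 t^{4} + 44 t^{3} + 86 t^{2} + 69 t + 18} != 0.

Invalid: d/dt[G] - f = - \frac{64 t}{8 t^{4} + 44 t^{3} + 86 t^{2} + 69 t + 18}, which is not 0.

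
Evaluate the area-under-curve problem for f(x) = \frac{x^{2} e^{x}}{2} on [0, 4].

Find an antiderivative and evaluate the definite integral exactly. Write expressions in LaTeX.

Antiderivative: F(x) = \frac{x^{2} e^{x}}{2} - x e^{x} + e^{x}; value = -1 + 5 e^{4}

f has the shape u'v + uv' for u = \frac{x^{2}}{2} - x + 1 and v = e^{x} — it is the derivative of the product u*v.
F(x) = \frac{x^{2} e^{x}}{2} - x e^{x} + e^{x} is an antiderivative of f.
Check: d/dx[\frac{x^{2} e^{x}}{2} - x e^{x} + e^{x}] = \frac{x^{2} e^{x}}{2} = f(x).
F(4) = 5 e^{4}; F(0) = 1.
Integral = F(4) - F(0) = -1 + 5 e^{4}.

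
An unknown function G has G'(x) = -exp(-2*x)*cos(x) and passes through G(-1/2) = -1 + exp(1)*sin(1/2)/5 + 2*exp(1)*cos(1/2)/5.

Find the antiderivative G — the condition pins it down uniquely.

Whatever form G(x) takes, its d/dx must return the stated G'(x).
A general antiderivative is -exp(-2*x)*sin(x)/5 + 2*exp(-2*x)*cos(x)/5 + C.
The condition gives C = -1 + exp(1)*sin(1/2)/5 + 2*exp(1)*cos(1/2)/5 - (exp(1)*sin(1/2)/5 + 2*exp(1)*cos(1/2)/5) = -1.
So G(x) = (-5*exp(2*x) - sin(x) + 2*cos(x))*exp(-2*x)/5.
Check: d/dx[(-5*exp(2*x) - sin(x) + 2*cos(x))*exp(-2*x)/5] = -exp(-2*x)*cos(x) = G'(x).

G(x) = (-5*exp(2*x) - sin(x) + 2*cos(x))*exp(-2*x)/5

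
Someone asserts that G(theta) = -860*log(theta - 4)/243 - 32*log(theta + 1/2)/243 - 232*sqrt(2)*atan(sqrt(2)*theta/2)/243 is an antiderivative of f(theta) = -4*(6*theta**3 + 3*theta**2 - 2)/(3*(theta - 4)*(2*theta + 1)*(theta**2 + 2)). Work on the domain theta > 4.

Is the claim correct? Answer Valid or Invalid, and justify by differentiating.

Invalid: d/dtheta[G] - f = 80*theta/(243*theta**2 + 486), which is not 0.

d/dtheta[G] = (-1784*theta**3 - 1532*theta**2 - 320*theta + 648)/(486*theta**4 - 1701*theta**3 - 3402*theta - 1944)
d/dtheta[G] - f(theta) = 80*theta/(243*theta**2 + 486) != 0.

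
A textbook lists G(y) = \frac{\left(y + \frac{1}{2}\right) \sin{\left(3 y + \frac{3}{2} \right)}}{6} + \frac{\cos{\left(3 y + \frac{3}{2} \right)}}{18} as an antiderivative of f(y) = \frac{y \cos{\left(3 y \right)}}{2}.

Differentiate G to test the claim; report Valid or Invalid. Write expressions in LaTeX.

d/dy[G] = \frac{y \cos{\left(3 y + \frac{3}{2} \right)}}{2} + \frac{\cos{\left(3 y + \frac{3}{2} \right)}}{4}
d/dy[G] - f(y) = - \frac{y \cos{\left(3 y \right)}}{2} + \frac{y \cos{\left(3 y + \frac{3}{2} \right)}}{2} + \frac{\cos{\left(3 y + \frac{3}{2} \right)}}{4} != 0.

Invalid: d/dy[G] - f = - \frac{y \cos{\left(3 y \right)}}{2} + \frac{y \cos{\left(3 y + \frac{3}{2} \right)}}{2} + \frac{\cos{\left(3 y + \frac{3}{2} \right)}}{4}, which is not 0.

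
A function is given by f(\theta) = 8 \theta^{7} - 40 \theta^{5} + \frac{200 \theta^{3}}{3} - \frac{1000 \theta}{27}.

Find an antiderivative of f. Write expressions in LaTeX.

An antiderivative is F(\theta) = \left(\theta^{2} - \frac{5}{3}\right)^{4}.

f matches the chain-rule pattern g'(h)*h' with inner function h(\theta) = \theta^{2} - \frac{5}{3}; substituting u = h(\theta) collapses the integral.
Check: d/d\theta[\left(\theta^{2} - \frac{5}{3}\right)^{4}] = 8 \theta^{7} - 40 \theta^{5} + \frac{200 \theta^{3}}{3} - \frac{1000 \theta}{27} = f(\theta).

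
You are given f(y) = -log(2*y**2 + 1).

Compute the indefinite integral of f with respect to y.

For F(y) to be correct the identity F'(y) - f(y) = 0 must hold.
Check: d/dy[-y*log(2*y**2 + 1) + 2*y - sqrt(2)*atan(sqrt(2)*y)] = -log(2*y**2 + 1) = f(y).

F(y) = -y*log(2*y**2 + 1) + 2*y - sqrt(2)*atan(sqrt(2)*y) + C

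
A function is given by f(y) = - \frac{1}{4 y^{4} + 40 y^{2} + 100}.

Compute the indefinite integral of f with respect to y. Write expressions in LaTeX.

For F(y) to be correct the identity F'(y) - f(y) = 0 must hold.
Check: d/dy[- \frac{\sqrt{5} y^{2} \operatorname{atan}{\left(\frac{\sqrt{5} y}{5} \right)} + 5 y + 5 \sqrt{5} \operatorname{atan}{\left(\frac{\sqrt{5} y}{5} \right)}}{200 \left(y^{2} + 5\right)}] = - \frac{1}{4 y^{4} + 40 y^{2} + 100} = f(y).

F(y) = - \frac{\sqrt{5} y^{2} \operatorname{atan}{\left(\frac{\sqrt{5} y}{5} \right)} + 5 y + 5 \sqrt{5} \operatorname{atan}{\left(\frac{\sqrt{5} y}{5} \right)}}{200 \left(y^{2} + 5\right)} + C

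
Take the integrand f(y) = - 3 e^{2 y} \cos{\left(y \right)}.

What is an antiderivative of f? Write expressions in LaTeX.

An antiderivative is F(y) = - \frac{3 e^{2 y} \sin{\left(y \right)}}{5} - \frac{6 e^{2 y} \cos{\left(y \right)}}{5}.

A candidate is checked by its d/dy: the result must match f(y).
Check: d/dy[- \frac{3 e^{2 y} \sin{\left(y \right)}}{5} - \frac{6 e^{2 y} \cos{\left(y \right)}}{5}] = - 3 e^{2 y} \cos{\left(y \right)} = f(y).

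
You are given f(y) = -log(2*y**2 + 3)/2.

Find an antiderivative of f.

For F(y) to be correct the identity F'(y) - f(y) = 0 must hold.
Check: d/dy[(-y*log(2*y**2 + 3) + 2*y - sqrt(6)*atan(sqrt(6)*y/3))/2] = -log(2*y**2 + 3)/2 = f(y).

An antiderivative is F(y) = (-y*log(2*y**2 + 3) + 2*y - sqrt(6)*atan(sqrt(6)*y/3))/2.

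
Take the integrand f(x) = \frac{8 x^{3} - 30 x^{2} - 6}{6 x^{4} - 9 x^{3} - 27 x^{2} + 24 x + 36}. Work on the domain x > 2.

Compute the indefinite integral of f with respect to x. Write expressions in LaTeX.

F(x) = \frac{302 \log{\left(x - 2 \right)}}{1323} - \frac{44 \log{\left(x + 1 \right)}}{27} + \frac{134 \log{\left(x + \frac{3}{2} \right)}}{49} + \frac{62}{63 x - 126} + C

Factor the denominator (3 \left(x - 2\right)^{2} \left(x + 1\right) \left(2 x + 3\right)) and decompose: f = \frac{268}{49 \left(2 x + 3\right)} - \frac{44}{27 \left(x + 1\right)} + \frac{302}{1323 \left(x - 2\right)} - \frac{62}{63 \left(x - 2\right)^{2}}; each piece integrates to a log, atan, or power term.
Check: d/dx[\frac{302 \log{\left(x - 2 \right)}}{1323} - \frac{44 \log{\left(x + 1 \right)}}{27} + \frac{134 \log{\left(x + \frac{3}{2} \right)}}{49} + \frac{62}{63 x - 126}] = \frac{8 x^{3} - 30 x^{2} - 6}{6 x^{4} - 9 x^{3} - 27 x^{2} + 24 x + 36} = f(x).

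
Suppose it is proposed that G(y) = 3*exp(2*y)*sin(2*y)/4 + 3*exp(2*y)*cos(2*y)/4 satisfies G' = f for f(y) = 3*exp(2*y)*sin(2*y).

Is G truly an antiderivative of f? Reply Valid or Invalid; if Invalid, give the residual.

d/dy[G] = 3*exp(2*y)*cos(2*y)
d/dy[G] - f(y) = -3*exp(2*y)*sin(2*y) + 3*exp(2*y)*cos(2*y) != 0.

Invalid: d/dy[G] - f = -3*exp(2*y)*sin(2*y) + 3*exp(2*y)*cos(2*y), which is not 0.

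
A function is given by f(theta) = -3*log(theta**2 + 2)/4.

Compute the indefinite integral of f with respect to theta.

F(theta) = -3*theta*log(theta**2 + 2)/4 + 3*theta/2 - 3*sqrt(2)*atan(sqrt(2)*theta/2)/2 + C

An antiderivative F(theta) passes only if d/dtheta[F] lands on f(theta) exactly.
Check: d/dtheta[-3*theta*log(theta**2 + 2)/4 + 3*theta/2 - 3*sqrt(2)*atan(sqrt(2)*theta/2)/2] = -3*log(theta**2 + 2)/4 = f(theta).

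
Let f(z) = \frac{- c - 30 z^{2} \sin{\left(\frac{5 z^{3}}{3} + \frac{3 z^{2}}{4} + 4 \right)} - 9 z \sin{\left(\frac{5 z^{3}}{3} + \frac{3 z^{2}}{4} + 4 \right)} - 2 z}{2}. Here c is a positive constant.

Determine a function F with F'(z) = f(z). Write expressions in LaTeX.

An antiderivative is F(z) = - \frac{c z}{2} - \frac{z^{2}}{2} + 3 \cos{\left(\frac{5 z^{3}}{3} + \frac{3 z^{2}}{4} + 4 \right)}.

Recover f(z) by differentiating a candidate F(z); any mismatch rules it out.
Check: d/dz[- \frac{c z}{2} - \frac{z^{2}}{2} + 3 \cos{\left(\frac{5 z^{3}}{3} + \frac{3 z^{2}}{4} + 4 \right)}] = - \frac{c}{2} - 15 z^{2} \sin{\left(\frac{5 z^{3}}{3} + \frac{3 z^{2}}{4} + 4 \right)} - \frac{9 z \sin{\left(\frac{5 z^{3}}{3} + \frac{3 z^{2}}{4} + 4 \right)}}{2} - z, which equals f(z).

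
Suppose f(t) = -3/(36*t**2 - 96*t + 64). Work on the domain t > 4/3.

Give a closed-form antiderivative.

Any candidate F(t) must reproduce f(t) exactly when differentiated.
Check: d/dt[1/(4*(3*t - 4))] = -3/(36*t**2 - 96*t + 64) = f(t).

An antiderivative is F(t) = 1/(4*(3*t - 4)).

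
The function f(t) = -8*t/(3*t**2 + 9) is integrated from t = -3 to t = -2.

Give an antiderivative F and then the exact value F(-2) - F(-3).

f matches the chain-rule pattern g'(h)*h' with inner function h(t) = t**2 + 3; substituting u = h(t) collapses the integral.
F(t) = -4*log(t**2 + 3)/3 is an antiderivative of f.
Check: d/dt[-4*log(t**2 + 3)/3] = -8*t/(3*t**2 + 9) = f(t).
F(-2) = -4*log(7)/3; F(-3) = -4*log(12)/3.
Integral = F(-2) - F(-3) = -4*log(7)/3 + 4*log(12)/3.

Antiderivative: F(t) = -4*log(t**2 + 3)/3; value = -4*log(7)/3 + 4*log(12)/3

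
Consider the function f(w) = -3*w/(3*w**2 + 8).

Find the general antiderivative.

F(w) = -log(3*w**2/2 + 4)/2 + C

f matches the chain-rule pattern g'(h)*h' with inner function h(w) = 3*w**2/2 + 4; substituting u = h(w) collapses the integral.
Check: d/dw[-log(3*w**2/2 + 4)/2] = -3*w/(3*w**2 + 8) = f(w).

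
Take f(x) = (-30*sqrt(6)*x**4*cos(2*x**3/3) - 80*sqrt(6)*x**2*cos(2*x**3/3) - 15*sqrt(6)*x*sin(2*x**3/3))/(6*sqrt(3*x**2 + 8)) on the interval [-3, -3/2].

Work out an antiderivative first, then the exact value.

Antiderivative: F(x) = -5*sqrt(6)*sqrt(3*x**2 + 8)*sin(2*x**3/3)/6; value = 5*sqrt(354)*sin(9/4)/12 - 5*sqrt(210)*sin(18)/6

Recognize the product-rule pattern: f = u'v + uv' with u = -5*sqrt(x**2/2 + 4/3), v = sin(2*x**3/3), so integration by parts undoes it.
F(x) = -5*sqrt(6)*sqrt(3*x**2 + 8)*sin(2*x**3/3)/6 is an antiderivative of f.
Check: d/dx[-5*sqrt(6)*sqrt(3*x**2 + 8)*sin(2*x**3/3)/6] = (-30*sqrt(6)*x**4*cos(2*x**3/3) - 80*sqrt(6)*x**2*cos(2*x**3/3) - 15*sqrt(6)*x*sin(2*x**3/3))/(6*sqrt(3*x**2 + 8)) = f(x).
F(-3/2) = 5*sqrt(354)*sin(9/4)/12; F(-3) = 5*sqrt(210)*sin(18)/6.
Integral = F(-3/2) - F(-3) = 5*sqrt(354)*sin(9/4)/12 - 5*sqrt(210)*sin(18)/6.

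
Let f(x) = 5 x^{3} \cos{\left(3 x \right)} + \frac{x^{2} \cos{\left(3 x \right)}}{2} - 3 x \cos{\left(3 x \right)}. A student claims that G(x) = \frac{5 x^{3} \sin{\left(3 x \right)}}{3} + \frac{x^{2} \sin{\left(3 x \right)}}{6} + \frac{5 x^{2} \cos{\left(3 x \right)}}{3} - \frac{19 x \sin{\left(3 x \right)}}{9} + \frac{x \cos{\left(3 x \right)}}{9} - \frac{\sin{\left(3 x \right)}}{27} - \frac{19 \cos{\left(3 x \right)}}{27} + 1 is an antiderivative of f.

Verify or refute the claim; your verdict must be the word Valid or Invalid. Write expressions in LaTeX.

Valid. The derivative of G reproduces f.

d/dx[G] = 5 x^{3} \cos{\left(3 x \right)} + \frac{x^{2} \cos{\left(3 x \right)}}{2} - 3 x \cos{\left(3 x \right)}
This equals f(x) exactly, so the claim holds.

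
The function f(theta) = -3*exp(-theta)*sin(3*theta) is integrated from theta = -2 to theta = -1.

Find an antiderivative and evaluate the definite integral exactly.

Antiderivative: F(theta) = 3*(sin(3*theta) + 3*cos(3*theta))*exp(-theta)/10; value = -9*exp(2)*cos(6)/10 + 9*exp(1)*cos(3)/10 + 3*exp(2)*sin(6)/10 - 3*exp(1)*sin(3)/10

Check any antiderivative F(theta) by computing F'(theta) and comparing it with f(theta).
F(theta) = 3*(sin(3*theta) + 3*cos(3*theta))*exp(-theta)/10 is an antiderivative of f.
Check: d/dtheta[3*(sin(3*theta) + 3*cos(3*theta))*exp(-theta)/10] = -3*exp(-theta)*sin(3*theta) = f(theta).
F(-1) = 9*exp(1)*cos(3)/10 - 3*exp(1)*sin(3)/10; F(-2) = -3*exp(2)*sin(6)/10 + 9*exp(2)*cos(6)/10.
Integral = F(-1) - F(-2) = -9*exp(2)*cos(6)/10 + 9*exp(1)*cos(3)/10 + 3*exp(2)*sin(6)/10 - 3*exp(1)*sin(3)/10.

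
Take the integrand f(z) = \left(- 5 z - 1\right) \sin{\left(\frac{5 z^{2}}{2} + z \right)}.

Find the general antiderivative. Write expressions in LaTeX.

F(z) = \cos{\left(\frac{5 z^{2}}{2} + z \right)} + C

f matches the chain-rule pattern g'(h)*h' with inner function h(z) = \frac{5 z^{2}}{2} + z; substituting u = h(z) collapses the integral.
Check: d/dz[\cos{\left(\frac{5 z^{2}}{2} + z \right)}] = - 5 z \sin{\left(\frac{5 z^{2}}{2} + z \right)} - \sin{\left(\frac{5 z^{2}}{2} + z \right)}, which equals f(z).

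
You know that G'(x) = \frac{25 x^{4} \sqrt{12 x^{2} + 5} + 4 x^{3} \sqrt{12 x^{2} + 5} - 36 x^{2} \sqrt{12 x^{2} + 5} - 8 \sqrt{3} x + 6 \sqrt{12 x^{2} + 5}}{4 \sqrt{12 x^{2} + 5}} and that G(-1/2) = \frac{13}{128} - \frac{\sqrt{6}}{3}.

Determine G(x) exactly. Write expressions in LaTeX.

The proposed G(x) is checked by its d/dx: the result must match the given G'(x).
A general antiderivative is \frac{5 x^{5}}{4} + \frac{x^{4}}{4} - 3 x^{3} + \frac{3 x}{2} - \frac{\sqrt{4 x^{2} + \frac{5}{3}}}{2} + C.
The condition gives C = \frac{13}{128} - \frac{\sqrt{6}}{3} - (- \frac{\sqrt{6}}{3} - \frac{51}{128}) = \frac{1}{2}.
So G(x) = \frac{5 x^{5}}{4} + \frac{x^{4}}{4} - 3 x^{3} + \frac{3 x}{2} - \frac{\sqrt{4 x^{2} + \frac{5}{3}}}{2} + \frac{1}{2}.
Check: d/dx[\frac{5 x^{5}}{4} + \frac{x^{4}}{4} - 3 x^{3} + \frac{3 x}{2} - \frac{\sqrt{4 x^{2} + \frac{5}{3}}}{2} + \frac{1}{2}] = \frac{25 x^{4} \sqrt{12 x^{2} + 5} + 4 x^{3} \sqrt{12 x^{2} + 5} - 36 x^{2} \sqrt{12 x^{2} + 5} - 8 \sqrt{3} x + 6 \sqrt{12 x^{2} + 5}}{4 \sqrt{12 x^{2} + 5}} = G'(x).

G(x) = \frac{5 x^{5}}{4} + \frac{x^{4}}{4} - 3 x^{3} + \frac{3 x}{2} - \frac{\sqrt{4 x^{2} + \frac{5}{3}}}{2} + \frac{1}{2}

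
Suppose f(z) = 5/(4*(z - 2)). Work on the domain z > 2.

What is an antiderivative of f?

An antiderivative is F(z) = 5*log(z - 2)/4.

A first test for any F(z): its z-derivative must equal f(z) identically.
Check: d/dz[5*log(z - 2)/4] = 5/(4*z - 8), which equals f(z).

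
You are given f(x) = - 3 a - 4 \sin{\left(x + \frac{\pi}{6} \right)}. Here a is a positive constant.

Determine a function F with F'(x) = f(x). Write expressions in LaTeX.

An antiderivative is F(x) = - 3 a x + 4 \cos{\left(x + \frac{\pi}{6} \right)}.

Recover f(x) by differentiating a candidate F(x); any mismatch rules it out.
Check: d/dx[- 3 a x + 4 \cos{\left(x + \frac{\pi}{6} \right)}] = - 3 a - 4 \sin{\left(x + \frac{\pi}{6} \right)} = f(x).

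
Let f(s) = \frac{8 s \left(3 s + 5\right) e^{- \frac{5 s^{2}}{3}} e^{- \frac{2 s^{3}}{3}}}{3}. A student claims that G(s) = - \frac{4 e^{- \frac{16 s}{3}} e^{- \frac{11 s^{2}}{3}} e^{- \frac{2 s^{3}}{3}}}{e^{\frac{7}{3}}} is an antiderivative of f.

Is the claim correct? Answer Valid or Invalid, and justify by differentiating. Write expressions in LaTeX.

d/ds[G] = \frac{\left(24 s^{2} + 88 s + 64\right) e^{- \frac{16 s}{3}} e^{- \frac{11 s^{2}}{3}} e^{- \frac{2 s^{3}}{3}}}{3 e^{\frac{7}{3}}}
d/ds[G] - f(s) = \frac{\left(- 24 s^{2} e^{\frac{7}{3}} e^{\frac{16 s}{3}} e^{2 s^{2}} + 24 s^{2} - 40 s e^{\frac{7}{3}} e^{\frac{16 s}{3}} e^{2 s^{2}} + 88 s + 64\right) e^{- \frac{16 s}{3}} e^{- \frac{11 s^{2}}{3}} e^{- \frac{2 s^{3}}{3}}}{3 e^{\frac{7}{3}}} != 0.

Invalid: d/ds[G] - f = \frac{\left(- 24 s^{2} e^{\frac{7}{3}} e^{\frac{16 s}{3}} e^{2 s^{2}} + 24 s^{2} - 40 s e^{\frac{7}{3}} e^{\frac{16 s}{3}} e^{2 s^{2}} + 88 s + 64\right) e^{- \frac{16 s}{3}} e^{- \frac{11 s^{2}}{3}} e^{- \frac{2 s^{3}}{3}}}{3 e^{\frac{7}{3}}}, which is not 0.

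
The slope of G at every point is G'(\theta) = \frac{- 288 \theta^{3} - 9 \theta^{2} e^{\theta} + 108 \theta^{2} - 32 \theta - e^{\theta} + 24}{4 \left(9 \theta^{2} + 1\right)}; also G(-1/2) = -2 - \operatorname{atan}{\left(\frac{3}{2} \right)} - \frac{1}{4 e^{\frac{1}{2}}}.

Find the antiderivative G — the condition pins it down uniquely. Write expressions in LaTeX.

G(\theta) = \frac{- 16 \theta^{2} + 12 \theta - e^{\theta} + 4 \operatorname{atan}{\left(3 \theta \right)} + 2}{4}

A first test for any G(\theta): its \theta-derivative must equal the given G'(\theta).
A general antiderivative is - 4 \theta^{2} + 3 \theta - \frac{e^{\theta}}{4} + \operatorname{atan}{\left(3 \theta \right)} + C.
The condition gives C = -2 - \operatorname{atan}{\left(\frac{3}{2} \right)} - \frac{1}{4 e^{\frac{1}{2}}} - (- \frac{5}{2} - \operatorname{atan}{\left(\frac{3}{2} \right)} - \frac{1}{4 e^{\frac{1}{2}}}) = \frac{1}{2}.
So G(\theta) = \frac{- 16 \theta^{2} + 12 \theta - e^{\theta} + 4 \operatorname{atan}{\left(3 \theta \right)} + 2}{4}.
Check: d/d\theta[\frac{- 16 \theta^{2} + 12 \theta - e^{\theta} + 4 \operatorname{atan}{\left(3 \theta \right)} + 2}{4}] = \frac{- 288 \theta^{3} - 9 \theta^{2} e^{\theta} + 108 \theta^{2} - 32 \theta - e^{\theta} + 24}{36 \theta^{2} + 4}, which equals G'(\theta).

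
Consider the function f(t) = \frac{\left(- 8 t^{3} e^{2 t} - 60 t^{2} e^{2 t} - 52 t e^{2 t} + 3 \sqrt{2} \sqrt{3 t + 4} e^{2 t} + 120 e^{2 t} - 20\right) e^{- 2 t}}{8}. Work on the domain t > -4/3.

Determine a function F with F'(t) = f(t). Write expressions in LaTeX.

Check any antiderivative F(t) by computing F'(t) and comparing it with f(t).
Check: d/dt[\frac{\left(\sqrt{2} \left(3 t + 4\right)^{\frac{3}{2}} e^{2 t} - 3 \left(- t^{2} - 5 t + 6\right)^{2} e^{2 t} + 15\right) e^{- 2 t}}{12}] = \frac{\left(- 8 t^{3} e^{2 t} - 60 t^{2} e^{2 t} - 52 t e^{2 t} + 3 \sqrt{2} \sqrt{3 t + 4} e^{2 t} + 120 e^{2 t} - 20\right) e^{- 2 t}}{8} = f(t).

An antiderivative is F(t) = \frac{\left(\sqrt{2} \left(3 t + 4\right)^{\frac{3}{2}} e^{2 t} - 3 \left(- t^{2} - 5 t + 6\right)^{2} e^{2 t} + 15\right) e^{- 2 t}}{12}.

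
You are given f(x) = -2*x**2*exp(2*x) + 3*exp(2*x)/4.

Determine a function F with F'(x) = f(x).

An antiderivative is F(x) = -x**2*exp(2*x) + x*exp(2*x) - exp(2*x)/8.

f has the shape u'v + uv' for u = -x**2 + x - 1/8 and v = exp(2*x) — it is the derivative of the product u*v.
Check: d/dx[-x**2*exp(2*x) + x*exp(2*x) - exp(2*x)/8] = -2*x**2*exp(2*x) + 3*exp(2*x)/4 = f(x).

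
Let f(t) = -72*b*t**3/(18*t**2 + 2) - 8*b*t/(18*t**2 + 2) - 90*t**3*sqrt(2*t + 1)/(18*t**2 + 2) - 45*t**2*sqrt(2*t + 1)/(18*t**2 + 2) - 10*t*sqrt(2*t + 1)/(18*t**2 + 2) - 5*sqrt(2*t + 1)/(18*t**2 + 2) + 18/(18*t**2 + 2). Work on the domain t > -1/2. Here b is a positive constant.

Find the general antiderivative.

The integrand splits into summands that can be handled one at a time.
Check: d/dt[-2*b*t**2 - 2*t**2*sqrt(2*t + 1) - 2*t*sqrt(2*t + 1) - sqrt(2*t + 1)/2 + 3*atan(3*t)] = (-72*b*t**3*sqrt(2*t + 1) - 8*b*t*sqrt(2*t + 1) - 180*t**4 - 180*t**3 - 65*t**2 - 20*t + 18*sqrt(2*t + 1) - 5)/(18*t**2*sqrt(2*t + 1) + 2*sqrt(2*t + 1)), which equals f(t).

F(t) = -2*b*t**2 - 2*t**2*sqrt(2*t + 1) - 2*t*sqrt(2*t + 1) - sqrt(2*t + 1)/2 + 3*atan(3*t) + C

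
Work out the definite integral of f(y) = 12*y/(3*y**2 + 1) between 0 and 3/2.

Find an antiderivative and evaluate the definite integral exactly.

Antiderivative: F(y) = 2*log(y**2 + 1/3); value = 2*log(31/12) + 2*log(3)

The substitution u = y**2 + 1/3 works: f is exactly (dF/du)*(du/dy) for that inner function.
F(y) = 2*log(y**2 + 1/3) is an antiderivative of f.
Check: d/dy[2*log(y**2 + 1/3)] = 12*y/(3*y**2 + 1) = f(y).
F(3/2) = 2*log(31/12); F(0) = -2*log(3).
Integral = F(3/2) - F(0) = 2*log(31/12) + 2*log(3).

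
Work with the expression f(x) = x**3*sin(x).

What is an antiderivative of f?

Check any antiderivative F(x) by computing F'(x) and comparing it with f(x).
Check: d/dx[-x**3*cos(x) + 3*x**2*sin(x) + 6*x*cos(x) - 6*sin(x)] = x**3*sin(x) = f(x).

An antiderivative is F(x) = -x**3*cos(x) + 3*x**2*sin(x) + 6*x*cos(x) - 6*sin(x).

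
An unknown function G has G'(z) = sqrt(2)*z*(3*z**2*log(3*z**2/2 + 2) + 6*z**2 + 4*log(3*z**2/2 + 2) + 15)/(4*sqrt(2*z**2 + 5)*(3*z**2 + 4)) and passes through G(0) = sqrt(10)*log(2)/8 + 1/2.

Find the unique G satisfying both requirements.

Recognize the product-rule pattern: G'(z) = u'v + uv' with u = sqrt(z**2 + 5/2)/4, v = log(3*z**2/2 + 2), so integration by parts undoes it.
A general antiderivative is sqrt(z**2 + 5/2)*log(3*z**2/2 + 2)/4 + C.
The condition gives C = sqrt(10)*log(2)/8 + 1/2 - (sqrt(10)*log(2)/8) = 1/2.
So G(z) = sqrt(z**2 + 5/2)*log(3*z**2/2 + 2)/4 + 1/2.
Check: d/dz[sqrt(z**2 + 5/2)*log(3*z**2/2 + 2)/4 + 1/2] = (3*z**3*log(3*z**2/2 + 2) + 6*z**3 + 4*z*log(3*z**2/2 + 2) + 15*z)/(6*sqrt(2)*z**2*sqrt(2*z**2 + 5) + 8*sqrt(2)*sqrt(2*z**2 + 5)), which equals G'(z).

G(z) = sqrt(z**2 + 5/2)*log(3*z**2/2 + 2)/4 + 1/2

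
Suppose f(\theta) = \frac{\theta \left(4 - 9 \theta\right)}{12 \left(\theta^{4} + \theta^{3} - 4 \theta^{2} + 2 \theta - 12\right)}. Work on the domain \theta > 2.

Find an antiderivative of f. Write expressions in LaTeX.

The denominator factors as 12 \left(\theta - 2\right) \left(\theta + 3\right) \left(\theta^{2} + 2\right); partial fractions split f into directly integrable pieces: - \frac{25 \theta + 68}{396 \left(\theta^{2} + 2\right)} + \frac{31}{220 \left(\theta + 3\right)} - \frac{7}{90 \left(\theta - 2\right)}.
Check: d/d\theta[\frac{- 308 \log{\left(\theta - 2 \right)} + 558 \log{\left(\theta + 3 \right)} - 125 \log{\left(\theta^{2} + 2 \right)} - 340 \sqrt{2} \operatorname{atan}{\left(\frac{\sqrt{2} \theta}{2} \right)}}{3960}] = \frac{- 9 \theta^{2} + 4 \theta}{12 \theta^{4} + 12 \theta^{3} - 48 \theta^{2} + 24 \theta - 144}, which equals f(\theta).

An antiderivative is F(\theta) = \frac{- 308 \log{\left(\theta - 2 \right)} + 558 \log{\left(\theta + 3 \right)} - 125 \log{\left(\theta^{2} + 2 \right)} - 340 \sqrt{2} \operatorname{atan}{\left(\frac{\sqrt{2} \theta}{2} \right)}}{3960}.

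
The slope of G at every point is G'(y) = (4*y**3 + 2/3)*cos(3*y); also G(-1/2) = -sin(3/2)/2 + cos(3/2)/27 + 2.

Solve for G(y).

The proposed G(y) is checked by its d/dy: the result must match the given G'(y).
A general antiderivative is 4*y**3*sin(3*y)/3 + 4*y**2*cos(3*y)/3 - 8*y*sin(3*y)/9 + 2*sin(3*y)/9 - 8*cos(3*y)/27 + C.
The condition gives C = -sin(3/2)/2 + cos(3/2)/27 + 2 - (-sin(3/2)/2 + cos(3/2)/27) = 2.
So G(y) = 4*y**3*sin(3*y)/3 + 4*y**2*cos(3*y)/3 - 8*y*sin(3*y)/9 + 2*sin(3*y)/9 - 8*cos(3*y)/27 + 2.
Check: d/dy[4*y**3*sin(3*y)/3 + 4*y**2*cos(3*y)/3 - 8*y*sin(3*y)/9 + 2*sin(3*y)/9 - 8*cos(3*y)/27 + 2] = 4*y**3*cos(3*y) + 2*cos(3*y)/3, which equals G'(y).

G(y) = 4*y**3*sin(3*y)/3 + 4*y**2*cos(3*y)/3 - 8*y*sin(3*y)/9 + 2*sin(3*y)/9 - 8*cos(3*y)/27 + 2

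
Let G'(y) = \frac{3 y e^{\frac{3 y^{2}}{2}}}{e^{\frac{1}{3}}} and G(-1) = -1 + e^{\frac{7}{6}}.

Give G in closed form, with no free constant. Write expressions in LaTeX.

G(y) = \frac{e^{\frac{3 y^{2}}{2}}}{e^{\frac{1}{3}}} - 1

The substitution u = \frac{3 y^{2}}{2} - \frac{1}{3} works: G'(y) is exactly (dG/du)*(du/dy) for that inner function.
A general antiderivative is e^{\frac{3 y^{2}}{2} - \frac{1}{3}} + C.
The condition gives C = -1 + e^{\frac{7}{6}} - (e^{\frac{7}{6}}) = -1.
So G(y) = \frac{e^{\frac{3 y^{2}}{2}}}{e^{\frac{1}{3}}} - 1.
Check: d/dy[\frac{e^{\frac{3 y^{2}}{2}}}{e^{\frac{1}{3}}} - 1] = \frac{3 y e^{\frac{3 y^{2}}{2}}}{e^{\frac{1}{3}}} = G'(y).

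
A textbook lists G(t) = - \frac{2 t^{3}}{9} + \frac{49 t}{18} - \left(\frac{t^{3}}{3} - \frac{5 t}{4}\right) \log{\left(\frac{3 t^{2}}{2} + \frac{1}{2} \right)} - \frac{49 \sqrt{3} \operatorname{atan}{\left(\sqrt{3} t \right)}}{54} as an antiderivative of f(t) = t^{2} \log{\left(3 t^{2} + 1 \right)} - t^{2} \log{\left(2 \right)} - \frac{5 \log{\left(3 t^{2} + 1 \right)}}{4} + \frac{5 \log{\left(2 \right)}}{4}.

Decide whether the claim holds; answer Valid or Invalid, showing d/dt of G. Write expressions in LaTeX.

d/dt[G] = \frac{- 12 t^{4} \log{\left(3 t^{2} + 1 \right)} - 16 t^{4} + 12 t^{4} \log{\left(2 \right)} + 11 t^{2} \log{\left(3 t^{2} + 1 \right)} - 11 t^{2} \log{\left(2 \right)} + 60 t^{2} + 5 \log{\left(3 t^{2} + 1 \right)} - 5 \log{\left(2 \right)}}{12 t^{2} + 4}
d/dt[G] - f(t) = \frac{- 12 t^{4} \log{\left(3 t^{2} + 1 \right)} - 8 t^{4} + 12 t^{4} \log{\left(2 \right)} + 11 t^{2} \log{\left(3 t^{2} + 1 \right)} - 11 t^{2} \log{\left(2 \right)} + 30 t^{2} + 5 \log{\left(3 t^{2} + 1 \right)} - 5 \log{\left(2 \right)}}{6 t^{2} + 2} != 0.

Invalid: d/dt[G] - f = \frac{- 12 t^{4} \log{\left(3 t^{2} + 1 \right)} - 8 t^{4} + 12 t^{4} \log{\left(2 \right)} + 11 t^{2} \log{\left(3 t^{2} + 1 \right)} - 11 t^{2} \log{\left(2 \right)} + 30 t^{2} + 5 \log{\left(3 t^{2} + 1 \right)} - 5 \log{\left(2 \right)}}{6 t^{2} + 2}, which is not 0.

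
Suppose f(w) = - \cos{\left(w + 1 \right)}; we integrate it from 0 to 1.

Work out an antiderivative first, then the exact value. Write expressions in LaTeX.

Antiderivative: F(w) = - \sin{\left(w + 1 \right)}; value = - \sin{\left(2 \right)} + \sin{\left(1 \right)}

A first test for any F(w): its w-derivative must equal f(w) identically.
F(w) = - \sin{\left(w + 1 \right)} is an antiderivative of f.
Check: d/dw[- \sin{\left(w + 1 \right)}] = - \cos{\left(w + 1 \right)} = f(w).
F(1) = - \sin{\left(2 \right)}; F(0) = - \sin{\left(1 \right)}.
Integral = F(1) - F(0) = - \sin{\left(2 \right)} + \sin{\left(1 \right)}.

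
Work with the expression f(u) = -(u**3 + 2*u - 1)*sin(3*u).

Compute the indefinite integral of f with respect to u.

Check any antiderivative F(u) by computing F'(u) and comparing it with f(u).
Check: d/du[(9*u**3*cos(3*u) - 9*u**2*sin(3*u) + 12*u*cos(3*u) - 4*sin(3*u) - 9*cos(3*u))/27] = -u**3*sin(3*u) - 2*u*sin(3*u) + sin(3*u), which equals f(u).

F(u) = (9*u**3*cos(3*u) - 9*u**2*sin(3*u) + 12*u*cos(3*u) - 4*sin(3*u) - 9*cos(3*u))/27 + C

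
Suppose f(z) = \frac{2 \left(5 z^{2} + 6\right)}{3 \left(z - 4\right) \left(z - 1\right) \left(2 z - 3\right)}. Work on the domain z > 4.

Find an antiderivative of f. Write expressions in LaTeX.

An antiderivative is F(z) = \frac{172 \log{\left(z - 4 \right)} - 207 \log{\left(z - \frac{3}{2} \right)} + 110 \log{\left(z - 1 \right)}}{45}.

The denominator factors as 3 \left(z - 4\right) \left(z - 1\right) \left(2 z - 3\right); partial fractions split f into directly integrable pieces: - \frac{46}{5 \left(2 z - 3\right)} + \frac{22}{9 \left(z - 1\right)} + \frac{172}{45 \left(z - 4\right)}.
Check: d/dz[\frac{172 \log{\left(z - 4 \right)} - 207 \log{\left(z - \frac{3}{2} \right)} + 110 \log{\left(z - 1 \right)}}{45}] = \frac{10 z^{2} + 12}{6 z^{3} - 39 z^{2} + 69 z - 36}, which equals f(z).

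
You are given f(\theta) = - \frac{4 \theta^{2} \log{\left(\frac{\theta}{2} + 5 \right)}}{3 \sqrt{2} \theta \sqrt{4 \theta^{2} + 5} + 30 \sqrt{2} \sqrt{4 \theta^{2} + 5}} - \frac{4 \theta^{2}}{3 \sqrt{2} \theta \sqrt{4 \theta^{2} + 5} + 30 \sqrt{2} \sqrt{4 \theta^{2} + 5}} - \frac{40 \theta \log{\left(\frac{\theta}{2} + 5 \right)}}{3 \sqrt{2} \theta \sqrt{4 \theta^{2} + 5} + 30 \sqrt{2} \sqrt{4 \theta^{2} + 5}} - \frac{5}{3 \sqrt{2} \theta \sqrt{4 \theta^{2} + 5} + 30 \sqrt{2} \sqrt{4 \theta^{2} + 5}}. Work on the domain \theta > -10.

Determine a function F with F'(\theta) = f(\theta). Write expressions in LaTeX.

An antiderivative is F(\theta) = - \frac{\sqrt{2} \sqrt{4 \theta^{2} + 5} \log{\left(\frac{\theta}{2} + 5 \right)}}{6}.

Recognize the product-rule pattern: f = u'v + uv' with u = - \frac{\sqrt{2 \theta^{2} + \frac{5}{2}}}{3}, v = \log{\left(\frac{\theta}{2} + 5 \right)}, so integration by parts undoes it.
Check: d/d\theta[- \frac{\sqrt{2} \sqrt{4 \theta^{2} + 5} \log{\left(\frac{\theta}{2} + 5 \right)}}{6}] = \frac{- 4 \sqrt{2} \theta^{2} \log{\left(\frac{\theta}{2} + 5 \right)} - 4 \sqrt{2} \theta^{2} - 40 \sqrt{2} \theta \log{\left(\frac{\theta}{2} + 5 \right)} - 5 \sqrt{2}}{6 \theta \sqrt{4 \theta^{2} + 5} + 60 \sqrt{4 \theta^{2} + 5}}, which equals f(\theta).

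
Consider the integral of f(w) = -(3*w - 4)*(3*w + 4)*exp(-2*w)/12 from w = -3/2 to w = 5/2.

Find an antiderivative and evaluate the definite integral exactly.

Antiderivative: F(w) = 3*w**2*exp(-2*w)/8 + 3*w*exp(-2*w)/8 - 23*exp(-2*w)/48; value = 269*exp(-5)/96 + 19*exp(3)/96

Recognize the product-rule pattern: f = u'v + uv' with u = 3*w**2/8 + 3*w/8 - 23/48, v = exp(-2*w), so integration by parts undoes it.
F(w) = 3*w**2*exp(-2*w)/8 + 3*w*exp(-2*w)/8 - 23*exp(-2*w)/48 is an antiderivative of f.
Check: d/dw[3*w**2*exp(-2*w)/8 + 3*w*exp(-2*w)/8 - 23*exp(-2*w)/48] = (16 - 9*w**2)*exp(-2*w)/12, which equals f(w).
F(5/2) = 269*exp(-5)/96; F(-3/2) = -19*exp(3)/96.
Integral = F(5/2) - F(-3/2) = 269*exp(-5)/96 + 19*exp(3)/96.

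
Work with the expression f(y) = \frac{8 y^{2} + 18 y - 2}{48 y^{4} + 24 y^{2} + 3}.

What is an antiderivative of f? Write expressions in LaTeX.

An antiderivative is F(y) = - \frac{8 y + 9}{12 \left(4 y^{2} + 1\right)}.

f has the shape u'v + uv' for u = \frac{1}{4 y^{2} + 1} and v = - \frac{2 y}{3} - \frac{3}{4} — it is the derivative of the product u*v.
Check: d/dy[- \frac{8 y + 9}{12 \left(4 y^{2} + 1\right)}] = \frac{8 y^{2} + 18 y - 2}{48 y^{4} + 24 y^{2} + 3} = f(y).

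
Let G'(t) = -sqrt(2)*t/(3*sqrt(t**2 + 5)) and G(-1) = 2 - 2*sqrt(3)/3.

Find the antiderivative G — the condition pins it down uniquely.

G'(t) matches the chain-rule pattern g'(h)*h' with inner function h(t) = t**2/2 + 5/2; substituting u = h(t) collapses the integral.
A general antiderivative is -2*sqrt(t**2/2 + 5/2)/3 + C.
The condition gives C = 2 - 2*sqrt(3)/3 - (-2*sqrt(3)/3) = 2.
So G(t) = 2 - 2*sqrt(t**2/2 + 5/2)/3.
Check: d/dt[2 - 2*sqrt(t**2/2 + 5/2)/3] = -sqrt(2)*t/(3*sqrt(t**2 + 5)) = G'(t).

G(t) = 2 - 2*sqrt(t**2/2 + 5/2)/3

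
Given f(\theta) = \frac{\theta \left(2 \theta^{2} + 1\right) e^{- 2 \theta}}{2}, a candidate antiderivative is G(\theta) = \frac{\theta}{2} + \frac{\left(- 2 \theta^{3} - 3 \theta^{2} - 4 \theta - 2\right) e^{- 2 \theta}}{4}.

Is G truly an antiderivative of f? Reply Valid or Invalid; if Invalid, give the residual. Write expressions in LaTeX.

d/d\theta[G] = \frac{\left(2 \theta^{3} + \theta + e^{2 \theta}\right) e^{- 2 \theta}}{2}
d/d\theta[G] - f(\theta) = \frac{1}{2} != 0.

Invalid: d/d\theta[G] - f = \frac{1}{2}, which is not 0.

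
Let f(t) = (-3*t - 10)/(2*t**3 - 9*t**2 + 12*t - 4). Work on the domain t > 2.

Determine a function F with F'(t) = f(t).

The denominator factors as (t - 2)**2*(2*t - 1); partial fractions split f into directly integrable pieces: -46/(9*(2*t - 1)) + 23/(9*(t - 2)) - 16/(3*(t - 2)**2).
Check: d/dt[23*log(t - 2)/9 - 23*log(t - 1/2)/9 + 16/(3*t - 6)] = (-3*t - 10)/(2*t**3 - 9*t**2 + 12*t - 4) = f(t).

An antiderivative is F(t) = 23*log(t - 2)/9 - 23*log(t - 1/2)/9 + 16/(3*t - 6).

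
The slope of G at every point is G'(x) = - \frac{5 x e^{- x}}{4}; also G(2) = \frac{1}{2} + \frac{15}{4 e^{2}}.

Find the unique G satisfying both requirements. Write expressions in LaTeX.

Recognize the product-rule pattern: G'(x) = u'v + uv' with u = \frac{5 x}{4} + \frac{5}{4}, v = e^{- x}, so integration by parts undoes it.
A general antiderivative is \frac{\left(5 x + 5\right) e^{- x}}{4} + C.
The condition gives C = \frac{1}{2} + \frac{15}{4 e^{2}} - (\frac{15}{4 e^{2}}) = \frac{1}{2}.
So G(x) = \frac{5 x e^{- x}}{4} + \frac{1}{2} + \frac{5 e^{- x}}{4}.
Check: d/dx[\frac{5 x e^{- x}}{4} + \frac{1}{2} + \frac{5 e^{- x}}{4}] = - \frac{5 x e^{- x}}{4} = G'(x).

G(x) = \frac{5 x e^{- x}}{4} + \frac{1}{2} + \frac{5 e^{- x}}{4}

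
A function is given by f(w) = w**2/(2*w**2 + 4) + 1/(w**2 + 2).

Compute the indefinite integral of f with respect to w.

F(w) = w/2 + C

Integrate term by term and add the pieces.
Check: d/dw[w/2] = 1/2, which equals f(w).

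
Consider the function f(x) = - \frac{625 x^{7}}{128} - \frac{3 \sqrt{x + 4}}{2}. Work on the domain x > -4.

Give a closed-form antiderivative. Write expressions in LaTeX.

An antiderivative is F(x) = - \frac{625 x^{8} + 1024 x \sqrt{x + 4} + 4096 \sqrt{x + 4}}{1024}.

Integrate term by term and add the pieces.
Check: d/dx[- \frac{625 x^{8} + 1024 x \sqrt{x + 4} + 4096 \sqrt{x + 4}}{1024}] = \frac{- 625 x^{7} \sqrt{x + 4} - 192 x - 768}{128 \sqrt{x + 4}}, which equals f(x).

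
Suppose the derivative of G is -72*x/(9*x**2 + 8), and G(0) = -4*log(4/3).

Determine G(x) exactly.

G(x) = -4*log(3*x**2/2 + 4/3)

The substitution u = 3*x**2/2 + 4/3 works: G'(x) is exactly (dG/du)*(du/dx) for that inner function.
A general antiderivative is -4*log(3*x**2/2 + 4/3) + C.
The condition gives C = -4*log(4/3) - (-4*log(4/3)) = 0.
So G(x) = -4*log(3*x**2/2 + 4/3).
Check: d/dx[-4*log(3*x**2/2 + 4/3)] = -72*x/(9*x**2 + 8) = G'(x).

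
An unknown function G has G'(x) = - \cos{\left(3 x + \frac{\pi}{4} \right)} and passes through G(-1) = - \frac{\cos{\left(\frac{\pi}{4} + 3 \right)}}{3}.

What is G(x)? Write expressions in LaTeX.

Whatever form G(x) takes, its d/dx must return the stated G'(x).
A general antiderivative is - \frac{\sin{\left(3 x + \frac{\pi}{4} \right)}}{3} + C.
The condition gives C = - \frac{\cos{\left(\frac{\pi}{4} + 3 \right)}}{3} - (- \frac{\cos{\left(\frac{\pi}{4} + 3 \right)}}{3}) = 0.
So G(x) = - \frac{\sin{\left(3 x + \frac{\pi}{4} \right)}}{3}.
Check: d/dx[- \frac{\sin{\left(3 x + \frac{\pi}{4} \right)}}{3}] = - \cos{\left(3 x + \frac{\pi}{4} \right)} = G'(x).

G(x) = - \frac{\sin{\left(3 x + \frac{\pi}{4} \right)}}{3}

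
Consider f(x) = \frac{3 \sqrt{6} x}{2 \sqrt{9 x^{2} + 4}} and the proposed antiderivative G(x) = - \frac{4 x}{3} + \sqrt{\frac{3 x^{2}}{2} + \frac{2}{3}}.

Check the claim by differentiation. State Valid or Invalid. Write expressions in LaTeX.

d/dx[G] = \frac{9 \sqrt{6} x - 8 \sqrt{9 x^{2} + 4}}{6 \sqrt{9 x^{2} + 4}}
d/dx[G] - f(x) = - \frac{4}{3} != 0.

Invalid: d/dx[G] - f = - \frac{4}{3}, which is not 0.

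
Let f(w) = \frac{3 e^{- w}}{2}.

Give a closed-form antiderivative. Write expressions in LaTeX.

An antiderivative is F(w) = - \frac{3 e^{- w}}{2}.

For F(w) to be correct the identity F'(w) - f(w) = 0 must hold.
Check: d/dw[- \frac{3 e^{- w}}{2}] = \frac{3 e^{- w}}{2} = f(w).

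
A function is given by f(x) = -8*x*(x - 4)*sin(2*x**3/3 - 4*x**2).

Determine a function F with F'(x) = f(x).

The substitution u = 2*x**3/3 - 4*x**2 works: f is exactly (dF/du)*(du/dx) for that inner function.
Check: d/dx[4*cos(2*x**3/3 - 4*x**2)] = -8*x**2*sin(2*x**3/3 - 4*x**2) + 32*x*sin(2*x**3/3 - 4*x**2), which equals f(x).

An antiderivative is F(x) = 4*cos(2*x**3/3 - 4*x**2).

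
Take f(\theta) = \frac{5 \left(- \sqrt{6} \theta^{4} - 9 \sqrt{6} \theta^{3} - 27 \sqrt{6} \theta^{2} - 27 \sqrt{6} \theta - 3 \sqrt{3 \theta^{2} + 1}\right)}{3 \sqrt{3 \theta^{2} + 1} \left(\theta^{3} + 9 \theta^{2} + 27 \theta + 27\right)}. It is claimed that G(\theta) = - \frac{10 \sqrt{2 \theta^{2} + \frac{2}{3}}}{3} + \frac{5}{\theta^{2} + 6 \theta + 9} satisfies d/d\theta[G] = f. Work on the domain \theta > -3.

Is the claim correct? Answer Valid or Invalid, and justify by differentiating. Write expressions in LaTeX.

d/d\theta[G] = \frac{- 10 \sqrt{6} \theta^{4} - 90 \sqrt{6} \theta^{3} - 270 \sqrt{6} \theta^{2} - 270 \sqrt{6} \theta - 30 \sqrt{3 \theta^{2} + 1}}{3 \theta^{3} \sqrt{3 \theta^{2} + 1} + 27 \theta^{2} \sqrt{3 \theta^{2} + 1} + 81 \theta \sqrt{3 \theta^{2} + 1} + 81 \sqrt{3 \theta^{2} + 1}}
d/d\theta[G] - f(\theta) = \frac{- 5 \sqrt{6} \theta^{4} \sqrt{3 \theta^{2} + 1} - 45 \sqrt{6} \theta^{3} \sqrt{3 \theta^{2} + 1} - 135 \sqrt{6} \theta^{2} \sqrt{3 \theta^{2} + 1} - 45 \theta^{2} - 135 \sqrt{6} \theta \sqrt{3 \theta^{2} + 1} - 15}{9 \theta^{5} + 81 \theta^{4} + 246 \theta^{3} + 270 \theta^{2} + 81 \theta + 81} != 0.

Invalid: d/d\theta[G] - f = \frac{- 5 \sqrt{6} \theta^{4} \sqrt{3 \theta^{2} + 1} - 45 \sqrt{6} \theta^{3} \sqrt{3 \theta^{2} + 1} - 135 \sqrt{6} \theta^{2} \sqrt{3 \theta^{2} + 1} - 45 \theta^{2} - 135 \sqrt{6} \theta \sqrt{3 \theta^{2} + 1} - 15}{9 \theta^{5} + 81 \theta^{4} + 246 \theta^{3} + 270 \theta^{2} + 81 \theta + 81}, which is not 0.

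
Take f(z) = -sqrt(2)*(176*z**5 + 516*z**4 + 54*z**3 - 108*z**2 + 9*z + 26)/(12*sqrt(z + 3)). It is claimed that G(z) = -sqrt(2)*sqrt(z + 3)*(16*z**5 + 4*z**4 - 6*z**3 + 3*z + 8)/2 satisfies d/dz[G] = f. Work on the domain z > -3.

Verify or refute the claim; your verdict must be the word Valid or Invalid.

Invalid: d/dz[G] - f = (-176*sqrt(2)*z**5 - 516*sqrt(2)*z**4 - 54*sqrt(2)*z**3 + 108*sqrt(2)*z**2 - 9*sqrt(2)*z - 26*sqrt(2))/(6*sqrt(z + 3)), which is not 0.

d/dz[G] = (-176*sqrt(2)*z**5 - 516*sqrt(2)*z**4 - 54*sqrt(2)*z**3 + 108*sqrt(2)*z**2 - 9*sqrt(2)*z - 26*sqrt(2))/(4*sqrt(z + 3))
d/dz[G] - f(z) = (-176*sqrt(2)*z**5 - 516*sqrt(2)*z**4 - 54*sqrt(2)*z**3 + 108*sqrt(2)*z**2 - 9*sqrt(2)*z - 26*sqrt(2))/(6*sqrt(z + 3)) != 0.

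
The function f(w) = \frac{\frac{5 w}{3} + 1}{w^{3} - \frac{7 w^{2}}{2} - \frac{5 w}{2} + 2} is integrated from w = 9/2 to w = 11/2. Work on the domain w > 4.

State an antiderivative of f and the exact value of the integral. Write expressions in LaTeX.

Antiderivative: F(w) = \frac{46 \log{\left(w - 4 \right)}}{105} - \frac{22 \log{\left(w - \frac{1}{2} \right)}}{63} - \frac{4 \log{\left(w + 1 \right)}}{45}; value = - \frac{22 \log{\left(5 \right)}}{63} - \frac{4 \log{\left(\frac{13}{2} \right)}}{45} + \frac{4 \log{\left(\frac{11}{2} \right)}}{45} + \frac{46 \log{\left(\frac{3}{2} \right)}}{105} + \frac{46 \log{\left(2 \right)}}{105} + \frac{22 \log{\left(4 \right)}}{63}

Factor the denominator (3 \left(w - 4\right) \left(w + 1\right) \left(2 w - 1\right)) and decompose: f = - \frac{44}{63 \left(2 w - 1\right)} - \frac{4}{45 \left(w + 1\right)} + \frac{46}{105 \left(w - 4\right)}; each piece integrates to a log, atan, or power term.
F(w) = \frac{46 \log{\left(w - 4 \right)}}{105} - \frac{22 \log{\left(w - \frac{1}{2} \right)}}{63} - \frac{4 \log{\left(w + 1 \right)}}{45} is an antiderivative of f.
Check: d/dw[\frac{46 \log{\left(w - 4 \right)}}{105} - \frac{22 \log{\left(w - \frac{1}{2} \right)}}{63} - \frac{4 \log{\left(w + 1 \right)}}{45}] = \frac{10 w + 6}{6 w^{3} - 21 w^{2} - 15 w + 12}, which equals f(w).
F(11/2) = - \frac{22 \log{\left(5 \right)}}{63} - \frac{4 \log{\left(\frac{13}{2} \right)}}{45} + \frac{46 \log{\left(\frac{3}{2} \right)}}{105}; F(9/2) = - \frac{22 \log{\left(4 \right)}}{63} - \frac{46 \log{\left(2 \right)}}{105} - \frac{4 \log{\left(\frac{11}{2} \right)}}{45}.
Integral = F(11/2) - F(9/2) = - \frac{22 \log{\left(5 \right)}}{63} - \frac{4 \log{\left(\frac{13}{2} \right)}}{45} + \frac{4 \log{\left(\frac{11}{2} \right)}}{45} + \frac{46 \log{\left(\frac{3}{2} \right)}}{105} + \frac{46 \log{\left(2 \right)}}{105} + \frac{22 \log{\left(4 \right)}}{63}.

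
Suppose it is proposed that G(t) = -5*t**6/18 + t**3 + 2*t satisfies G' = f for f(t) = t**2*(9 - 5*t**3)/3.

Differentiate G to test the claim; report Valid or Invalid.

d/dt[G] = -5*t**5/3 + 3*t**2 + 2
d/dt[G] - f(t) = 2 != 0.

Invalid: d/dt[G] - f = 2, which is not 0.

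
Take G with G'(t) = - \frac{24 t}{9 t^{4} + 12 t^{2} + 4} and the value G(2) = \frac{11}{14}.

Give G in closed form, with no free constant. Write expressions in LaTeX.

G(t) = \frac{1}{2} + \frac{4}{3 t^{2} + 2}

G'(t) matches the chain-rule pattern g'(h)*h' with inner function h(t) = t^{2} + \frac{2}{3}; substituting u = h(t) collapses the integral.
A general antiderivative is \frac{4}{3 \left(t^{2} + \frac{2}{3}\right)} + C.
The condition gives C = \frac{11}{14} - (\frac{2}{7}) = \frac{1}{2}.
So G(t) = \frac{1}{2} + \frac{4}{3 t^{2} + 2}.
Check: d/dt[\frac{1}{2} + \frac{4}{3 t^{2} + 2}] = - \frac{24 t}{9 t^{4} + 12 t^{2} + 4} = G'(t).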